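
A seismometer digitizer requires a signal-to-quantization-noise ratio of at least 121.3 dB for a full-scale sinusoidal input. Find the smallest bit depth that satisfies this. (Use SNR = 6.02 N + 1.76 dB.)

20 bits

N ≥ (121.3 − 1.76)/6.02 = 19.857 → N_min = 20.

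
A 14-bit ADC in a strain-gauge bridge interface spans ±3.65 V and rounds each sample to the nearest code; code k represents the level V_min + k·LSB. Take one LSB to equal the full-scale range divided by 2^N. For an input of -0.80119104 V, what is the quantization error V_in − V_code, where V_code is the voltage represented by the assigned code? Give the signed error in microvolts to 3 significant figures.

−80.2 µV

Span: 3.65 V − (-3.65 V) = 7.3 V. LSB = 7.3 V / 2^14 ≈ 445.6 µV.
(-0.80119104 − (-3.65)) / LSB = 2.84880896 × 16384/7.3 = 6393.8200. Nearest integer: k = 6394.
V_code = -3.65 + (6394/16384) × 7.3 = -0.80111083984 V.
Error = V_in − V_code = -0.80119104 − (-0.80111083984) = −80.2 µV.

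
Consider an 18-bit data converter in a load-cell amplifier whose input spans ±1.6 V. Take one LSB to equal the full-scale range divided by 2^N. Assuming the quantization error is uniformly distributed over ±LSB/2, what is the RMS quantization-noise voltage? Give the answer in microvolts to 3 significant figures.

3.52 µV

Full-scale range = 1.6 V − (-1.6 V) = 3.2 V.
Step size = 3.2/262144 V = 12.207 µV.
RMS of a uniform error over width LSB is LSB/√12 = 3.52 µV.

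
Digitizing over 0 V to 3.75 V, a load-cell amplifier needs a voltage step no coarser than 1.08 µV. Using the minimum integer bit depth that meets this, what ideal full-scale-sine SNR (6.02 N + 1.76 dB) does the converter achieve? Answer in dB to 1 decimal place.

134.2 dB

Full-scale range = 3.75 V.
Required number of levels: 3.75/1.08 µV = 3.4722e6; smallest N with 2^N ≥ that is 22.
SNR = 6.02 × 22 + 1.76 = 134.20 dB.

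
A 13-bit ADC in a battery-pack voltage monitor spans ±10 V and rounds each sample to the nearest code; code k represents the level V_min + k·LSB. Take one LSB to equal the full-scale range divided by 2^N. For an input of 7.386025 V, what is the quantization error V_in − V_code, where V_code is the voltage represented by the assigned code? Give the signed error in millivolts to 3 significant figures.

Range = 10 − (-10) = 20 V. LSB = 20 V / 2^13 ≈ 2.441 mV.
(V_in − V_min)/LSB = (7.386025 − (-10)) × 8192/20 = 7121.3158 → nearest code k = 7121.
V_code = -10 + (7121/8192) × 20 = 7.385253906 V.
e = 7.386025 − (7.385253906) = +0.771 mV.

+0.771 mV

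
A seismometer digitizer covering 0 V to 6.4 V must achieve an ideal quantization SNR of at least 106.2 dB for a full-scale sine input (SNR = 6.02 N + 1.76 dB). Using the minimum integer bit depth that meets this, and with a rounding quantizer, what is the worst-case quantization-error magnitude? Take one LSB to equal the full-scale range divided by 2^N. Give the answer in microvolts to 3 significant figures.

V_FS = 6.4 V.
Solving 6.02 N ≥ 106.2 − 1.76: N ≥ 17.349. Round up → N = 18.
One LSB is 6.4 V / 262144 = 24.414 µV.
Half an LSB is 12.2 µV.

12.2 µV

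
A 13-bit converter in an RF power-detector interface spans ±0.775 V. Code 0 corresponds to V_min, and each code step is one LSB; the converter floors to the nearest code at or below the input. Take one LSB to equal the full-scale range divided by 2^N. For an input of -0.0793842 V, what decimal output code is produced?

3676

Span: 0.775 V − (-0.775 V) = 1.55 V. LSB = 1.55 V / 2^13 ≈ 189.2 µV.
code = ⌊(V_in − V_min)/LSB⌋ = ⌊(V_in − V_min) × 2^13 / range⌋
     = ⌊(-0.0793842 − (-0.775)) × 8192 / 1.55⌋ = ⌊0.6956158 × 8192/1.55⌋
     = ⌊3676.442⌋ = 3676.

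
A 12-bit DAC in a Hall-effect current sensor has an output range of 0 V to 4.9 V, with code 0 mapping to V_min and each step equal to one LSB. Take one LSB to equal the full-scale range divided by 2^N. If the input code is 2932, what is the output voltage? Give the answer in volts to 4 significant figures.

Span = 4.9 V. LSB = 4.9 V / 2^12.
V_out = V_min + code × LSB = 0 V + 2932 × 4.9 V / 4096
      = 0 + 3.50752 = 3.50752 V.

3.508 V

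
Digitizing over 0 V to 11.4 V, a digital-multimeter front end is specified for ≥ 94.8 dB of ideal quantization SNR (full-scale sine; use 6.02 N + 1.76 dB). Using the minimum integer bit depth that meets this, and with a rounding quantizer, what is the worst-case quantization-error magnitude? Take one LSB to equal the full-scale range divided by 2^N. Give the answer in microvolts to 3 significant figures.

87.0 µV

Full-scale range = 11.4 V.
N ≥ (94.8 − 1.76)/6.02 = 15.455 → N_min = 16.
Step size = 11.4/65536 V = 173.95 µV.
Half an LSB is 87.0 µV.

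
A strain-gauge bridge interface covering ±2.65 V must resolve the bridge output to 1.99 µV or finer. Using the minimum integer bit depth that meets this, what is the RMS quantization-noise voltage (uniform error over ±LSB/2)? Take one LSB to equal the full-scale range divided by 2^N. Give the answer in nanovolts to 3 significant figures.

Span: 2.65 V − (-2.65 V) = 5.3 V.
5.3 V / 1.99 µV = 2.663e6. Since 2^21 = 2097152 and 2^22 = 4194304, N = 22.
One LSB is 5.3 V / 4194304 = 1.2636 µV.
RMS noise = LSB/√12 = 365 nV.

365 nV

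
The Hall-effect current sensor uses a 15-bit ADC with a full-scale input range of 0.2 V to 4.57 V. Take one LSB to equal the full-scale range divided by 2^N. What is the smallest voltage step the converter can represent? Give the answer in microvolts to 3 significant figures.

133 µV

Full-scale range = 4.57 V − (0.2 V) = 4.37 V.
2^15 = 32768 levels.
LSB = 4.37 V ÷ 2^15 = 4.37/32768 V = 133 µV.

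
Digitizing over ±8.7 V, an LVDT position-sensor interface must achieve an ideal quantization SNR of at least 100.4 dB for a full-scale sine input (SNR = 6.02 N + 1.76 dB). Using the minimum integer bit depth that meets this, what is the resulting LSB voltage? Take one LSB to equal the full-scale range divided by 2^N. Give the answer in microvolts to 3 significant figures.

The full-scale span is 8.7 − (-8.7) = 17.4 V.
Solving 6.02 N ≥ 100.4 − 1.76: N ≥ 16.385. Round up → N = 17.
LSB = 17.4 V ÷ 2^17 = 17.4/131072 V = 133 µV.

133 µV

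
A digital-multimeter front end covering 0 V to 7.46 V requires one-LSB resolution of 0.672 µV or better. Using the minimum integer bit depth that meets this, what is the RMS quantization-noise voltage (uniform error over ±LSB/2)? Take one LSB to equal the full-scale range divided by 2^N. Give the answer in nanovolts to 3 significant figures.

128 nV

Full-scale range = 7.46 V.
Need 2^N ≥ 7.46 V / 0.672 µV = 1.110e7 → N_min = 24.
LSB = 7.46 V ÷ 2^24 = 7.46/16777216 V = 444.65 nV.
V_rms = LSB/√12 = 128 nV.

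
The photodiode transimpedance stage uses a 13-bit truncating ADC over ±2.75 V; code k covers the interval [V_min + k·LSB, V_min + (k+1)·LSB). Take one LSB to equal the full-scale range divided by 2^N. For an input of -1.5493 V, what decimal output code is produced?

Full-scale range = 2.75 V − (-2.75 V) = 5.5 V. LSB = 5.5 V / 2^13 ≈ 0.6714 mV.
code = ⌊(V_in − V_min)/LSB⌋ = ⌊(V_in − V_min) × 2^13 / range⌋
     = ⌊(-1.5493 − (-2.75)) × 8192 / 5.5⌋ = ⌊1.2007 × 8192/5.5⌋
     = ⌊1788.388⌋ = 1788.

1788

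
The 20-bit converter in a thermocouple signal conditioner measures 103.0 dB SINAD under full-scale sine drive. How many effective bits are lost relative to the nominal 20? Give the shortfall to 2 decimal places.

3.18 bits

N_eff = (103.0 − 1.76)/6.02 = 16.8173 bits.
Shortfall = 20 − 16.8173 = 3.1827 bits.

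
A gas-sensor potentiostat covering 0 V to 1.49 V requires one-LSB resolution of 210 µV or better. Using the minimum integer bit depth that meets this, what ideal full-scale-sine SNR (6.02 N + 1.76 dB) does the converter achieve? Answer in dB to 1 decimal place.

80.0 dB

Span = 1.49 V.
1.49 V / 210 µV = 7095. Since 2^12 = 4096 and 2^13 = 8192, N = 13.
6.02(13) + 1.76 = 80.02 dB.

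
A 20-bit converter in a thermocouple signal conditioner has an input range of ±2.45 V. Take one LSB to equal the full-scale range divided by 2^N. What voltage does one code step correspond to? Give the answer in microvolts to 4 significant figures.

4.673 µV

Full-scale range = 2.45 V − (-2.45 V) = 4.9 V.
There are 2^20 = 1048576 steps.
LSB = 4.9 V / 2^20 = 4.673 µV.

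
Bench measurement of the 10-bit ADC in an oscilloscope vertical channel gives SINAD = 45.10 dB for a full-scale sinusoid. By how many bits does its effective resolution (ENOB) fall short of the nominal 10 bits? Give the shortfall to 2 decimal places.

2.80 bits

N_eff = (45.10 − 1.76)/6.02 = 7.1993 bits.
Lost resolution: 10 − 7.1993 = 2.8007 bits.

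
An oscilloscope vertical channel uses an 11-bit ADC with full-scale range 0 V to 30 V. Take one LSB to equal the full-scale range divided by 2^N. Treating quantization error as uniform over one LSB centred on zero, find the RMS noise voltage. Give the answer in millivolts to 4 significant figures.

Range is 30 V.
LSB = 30 V / 2^11 = 14.6484 mV.
σ_q = LSB/√12 = 14.6484 mV/3.4641 = 4.229 mV.

4.229 mV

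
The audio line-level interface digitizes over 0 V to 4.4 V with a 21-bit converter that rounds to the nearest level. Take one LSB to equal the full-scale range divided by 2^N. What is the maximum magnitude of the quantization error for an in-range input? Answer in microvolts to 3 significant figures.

1.05 µV

Range is 4.4 V.
LSB = 4.4 V / 2^21 = 2.0981 µV.
Worst-case error for round-to-nearest is half an LSB: 1.05 µV.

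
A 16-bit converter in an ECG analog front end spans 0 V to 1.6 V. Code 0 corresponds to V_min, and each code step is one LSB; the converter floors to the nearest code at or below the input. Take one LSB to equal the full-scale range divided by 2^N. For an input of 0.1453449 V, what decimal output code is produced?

Full-scale range = 1.6 V. LSB = 1.6 V / 2^16 ≈ 24.41 µV.
code = ⌊(V_in − V_min)/LSB⌋ = ⌊(V_in − V_min) × 2^16 / range⌋
     = ⌊(0.1453449 − (0)) × 65536 / 1.6⌋ = ⌊0.1453449 × 65536/1.6⌋
     = ⌊5953.327⌋ = 5953.

5953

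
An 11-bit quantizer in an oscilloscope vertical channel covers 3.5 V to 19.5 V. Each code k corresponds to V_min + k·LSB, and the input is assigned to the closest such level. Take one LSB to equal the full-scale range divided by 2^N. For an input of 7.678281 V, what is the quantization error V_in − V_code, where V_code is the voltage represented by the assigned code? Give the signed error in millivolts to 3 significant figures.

Range = 19.5 − (3.5) = 16 V. LSB = 16 V / 2^11 ≈ 7.813 mV.
(V_in − V_min)/LSB = (7.678281 − (3.5)) × 2048/16 = 534.8200 → nearest code k = 535.
Reconstructed level: 3.5 + 535 × 16/2048 V = 7.679687500 V.
e = 7.678281 − (7.679687500) = −1.41 mV.

−1.41 mV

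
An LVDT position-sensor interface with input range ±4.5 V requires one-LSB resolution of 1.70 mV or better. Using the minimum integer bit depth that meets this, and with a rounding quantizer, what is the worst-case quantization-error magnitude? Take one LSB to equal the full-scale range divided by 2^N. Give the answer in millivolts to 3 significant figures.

Full-scale range = 4.5 V − (-4.5 V) = 9 V.
Need 2^N ≥ 9 V / 1.70 mV = 5294 → N_min = 13.
LSB = 9 V ÷ 2^13 = 9/8192 V = 1.0986 mV.
Half an LSB is 0.549 mV.

0.549 mV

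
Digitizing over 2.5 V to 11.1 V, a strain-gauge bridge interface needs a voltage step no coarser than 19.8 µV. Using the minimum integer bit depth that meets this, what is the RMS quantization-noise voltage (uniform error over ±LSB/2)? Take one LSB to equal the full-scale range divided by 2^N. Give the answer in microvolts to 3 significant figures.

Full-scale range = 11.1 V − (2.5 V) = 8.6 V.
Levels needed ≥ 8.6/19.8 µV = 434300. 2^19 = 524288 suffices, so N_min = 19.
LSB = 8.6 V / 2^19 = 16.403 µV.
RMS noise = LSB/√12 = 4.74 µV.

4.74 µV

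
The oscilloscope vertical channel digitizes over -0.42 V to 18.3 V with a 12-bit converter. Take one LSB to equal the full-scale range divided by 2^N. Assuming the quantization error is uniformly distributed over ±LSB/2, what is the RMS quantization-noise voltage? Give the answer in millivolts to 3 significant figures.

1.32 mV

Full-scale range = 18.3 V − (-0.42 V) = 18.72 V.
Step size = 18.72/4096 V = 4.5703 mV.
σ_q = LSB/√12 = 4.5703 mV/3.4641 = 1.32 mV.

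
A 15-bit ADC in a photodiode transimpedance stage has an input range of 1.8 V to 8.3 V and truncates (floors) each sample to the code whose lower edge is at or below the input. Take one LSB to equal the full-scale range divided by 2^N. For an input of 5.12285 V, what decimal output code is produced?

16751

Span: 8.3 V − (1.8 V) = 6.5 V. LSB = 6.5 V / 2^15 ≈ 198.4 µV.
V_in − V_min = 5.12285 − (1.8) = 3.32285 V.
Divide by LSB: 3.32285 × 32768/6.5 = 16751.2537.
Truncating gives code 16751.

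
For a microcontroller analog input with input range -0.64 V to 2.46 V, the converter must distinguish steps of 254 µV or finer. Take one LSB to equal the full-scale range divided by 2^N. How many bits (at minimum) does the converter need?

The full-scale span is 2.46 − (-0.64) = 3.1 V.
Levels needed ≥ 3.1/254 µV = 12200. 2^14 = 16384 suffices, so N_min = 14.

14 bits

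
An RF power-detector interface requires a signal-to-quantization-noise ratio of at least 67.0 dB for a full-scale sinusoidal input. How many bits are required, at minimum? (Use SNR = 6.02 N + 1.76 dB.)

11 bits

6.02 N + 1.76 ≥ 67.0 gives N ≥ 10.837, so the minimum integer is 11.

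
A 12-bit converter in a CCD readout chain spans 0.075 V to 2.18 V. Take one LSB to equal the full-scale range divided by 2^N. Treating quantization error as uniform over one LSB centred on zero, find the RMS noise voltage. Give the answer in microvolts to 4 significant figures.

148.4 µV

Full-scale range = 2.18 V − (0.075 V) = 2.105 V.
Step size = 2.105/4096 V = 0.513916 mV.
For a uniform distribution on [−LSB/2, +LSB/2], V_rms = LSB/√12 = 0.513916 mV/3.4641 = 148.4 µV.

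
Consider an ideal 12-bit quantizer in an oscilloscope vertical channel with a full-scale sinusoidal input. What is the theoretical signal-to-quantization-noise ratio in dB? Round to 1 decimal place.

74.0 dB

6.02(12) + 1.76 = 72.24 + 1.76 = 74.00 dB.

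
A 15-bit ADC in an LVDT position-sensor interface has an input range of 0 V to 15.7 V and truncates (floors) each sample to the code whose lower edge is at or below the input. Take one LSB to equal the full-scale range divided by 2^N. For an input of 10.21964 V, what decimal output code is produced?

Range is 15.7 V. LSB = 15.7 V / 2^15 ≈ 479.1 µV.
(V_in − V_min) × 2^15/range = (10.21964 − (0)) × 32768/15.7 = 21329.756.
Floor → code = 21329.

21329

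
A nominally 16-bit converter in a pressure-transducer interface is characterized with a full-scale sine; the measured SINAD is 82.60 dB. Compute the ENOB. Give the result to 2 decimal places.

13.43 bits

ENOB = (SINAD − 1.76) / 6.02 = (82.60 − 1.76) / 6.02 = 80.84 / 6.02 = 13.4286.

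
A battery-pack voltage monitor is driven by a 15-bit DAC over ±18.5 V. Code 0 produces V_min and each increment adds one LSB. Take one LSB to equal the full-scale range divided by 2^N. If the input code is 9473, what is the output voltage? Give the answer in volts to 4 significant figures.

Range = 18.5 − (-18.5) = 37 V. LSB = 37 V / 2^15.
V_out = -18.5 + 9473 × (37/32768) V
      = -18.5 V + 10.6964 V = -7.80356 V.

-7.804 V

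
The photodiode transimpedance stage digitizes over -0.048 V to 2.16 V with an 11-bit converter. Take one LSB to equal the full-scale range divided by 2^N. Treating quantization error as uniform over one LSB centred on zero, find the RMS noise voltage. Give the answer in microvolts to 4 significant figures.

311.2 µV

The full-scale span is 2.16 − (-0.048) = 2.208 V.
Step size = 2.208/2048 V = 1.07813 mV.
V_rms = LSB/√12 = 1.07813 mV / √12 = 311.2 µV.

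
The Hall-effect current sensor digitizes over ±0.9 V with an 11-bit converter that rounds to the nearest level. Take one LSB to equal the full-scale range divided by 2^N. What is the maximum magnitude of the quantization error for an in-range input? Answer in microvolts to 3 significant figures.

Full-scale range = 0.9 V − (-0.9 V) = 1.8 V.
One LSB is 1.8 V / 2048 = 0.87891 mV.
|e|_max = LSB/2 = 439 µV.

439 µV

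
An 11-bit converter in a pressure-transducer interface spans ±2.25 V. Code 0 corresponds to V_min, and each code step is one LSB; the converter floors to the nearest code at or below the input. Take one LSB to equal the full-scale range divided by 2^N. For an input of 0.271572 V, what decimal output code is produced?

1147

The full-scale span is 2.25 − (-2.25) = 4.5 V. LSB = 4.5 V / 2^11 ≈ 2.197 mV.
V_in − V_min = 0.271572 − (-2.25) = 2.521572 V.
Divide by LSB: 2.521572 × 2048/4.5 = 1147.5954.
Truncating gives code 1147.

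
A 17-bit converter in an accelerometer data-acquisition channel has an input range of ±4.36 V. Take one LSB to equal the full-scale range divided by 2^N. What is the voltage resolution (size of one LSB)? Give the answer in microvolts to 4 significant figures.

Full-scale range = 4.36 V − (-4.36 V) = 8.72 V.
2^17 = 131072 levels.
Step size = 8.72/131072 V = 66.53 µV.

66.53 µV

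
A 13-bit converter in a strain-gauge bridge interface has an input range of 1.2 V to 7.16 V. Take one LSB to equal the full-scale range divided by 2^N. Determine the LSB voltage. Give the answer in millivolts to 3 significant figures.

Range = 7.16 − (1.2) = 5.96 V.
Number of codes = 2^13 = 8192.
LSB = 5.96 V / 2^13 = 0.728 mV.

0.728 mV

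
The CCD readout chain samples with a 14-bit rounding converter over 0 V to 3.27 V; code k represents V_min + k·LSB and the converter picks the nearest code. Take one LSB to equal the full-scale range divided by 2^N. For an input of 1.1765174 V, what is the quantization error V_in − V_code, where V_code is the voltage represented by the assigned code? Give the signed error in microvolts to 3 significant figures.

V_FS = 3.27 V. LSB = 3.27 V / 2^14 ≈ 199.6 µV.
(1.1765174 − (0)) / LSB = 1.1765174 × 16384/3.27 = 5894.8199. Nearest integer: k = 5895.
V_code = 0 + (5895/16384) × 3.27 = 1.1765533447 V.
e = 1.1765174 − (1.1765533447) = −35.9 µV.

−35.9 µV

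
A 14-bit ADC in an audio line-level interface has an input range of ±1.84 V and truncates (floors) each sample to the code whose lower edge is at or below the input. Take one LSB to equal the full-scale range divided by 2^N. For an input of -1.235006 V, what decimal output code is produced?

2693

Full-scale range = 1.84 V − (-1.84 V) = 3.68 V. LSB = 3.68 V / 2^14 ≈ 224.6 µV.
(V_in − V_min) × 2^14/range = (-1.235006 − (-1.84)) × 16384/3.68 = 2693.539.
Floor → code = 2693.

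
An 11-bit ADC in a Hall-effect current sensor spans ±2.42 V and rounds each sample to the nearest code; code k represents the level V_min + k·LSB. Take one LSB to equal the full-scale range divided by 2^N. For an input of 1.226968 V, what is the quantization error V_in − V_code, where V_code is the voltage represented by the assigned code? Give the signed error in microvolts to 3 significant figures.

+425 µV

Full-scale range = 2.42 V − (-2.42 V) = 4.84 V. LSB = 4.84 V / 2^11 ≈ 2.363 mV.
Position in LSBs: (1.226968 − (-2.42)) × 2048/4.84 = 1543.1798; rounding gives k = 1543.
V_code = -2.42 + (1543/2048) × 4.84 = 1.226542969 V.
V_in − V_code = 1.226968 − (1.226542969) = +425 µV.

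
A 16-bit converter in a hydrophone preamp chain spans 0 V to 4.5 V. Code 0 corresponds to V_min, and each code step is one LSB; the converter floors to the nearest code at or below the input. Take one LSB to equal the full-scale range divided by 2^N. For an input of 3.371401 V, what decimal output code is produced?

49099

Full-scale range = 4.5 V. LSB = 4.5 V / 2^16 ≈ 68.66 µV.
code = ⌊(V_in − V_min)/LSB⌋ = ⌊(V_in − V_min) × 2^16 / range⌋
     = ⌊(3.371401 − (0)) × 65536 / 4.5⌋ = ⌊3.371401 × 65536/4.5⌋
     = ⌊49099.586⌋ = 49099.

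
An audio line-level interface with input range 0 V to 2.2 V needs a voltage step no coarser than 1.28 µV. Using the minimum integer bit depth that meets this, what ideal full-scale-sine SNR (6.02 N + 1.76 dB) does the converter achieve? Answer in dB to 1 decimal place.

V_FS = 2.2 V.
Required number of levels: 2.2/1.28 µV = 1.7188e6; smallest N with 2^N ≥ that is 21.
SNR = 6.02 × 21 + 1.76 = 128.18 dB.

128.2 dB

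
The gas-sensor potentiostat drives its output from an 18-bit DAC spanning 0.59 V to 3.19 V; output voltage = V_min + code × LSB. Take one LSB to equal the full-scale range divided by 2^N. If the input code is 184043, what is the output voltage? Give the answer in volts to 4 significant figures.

2.415 V

Span: 3.19 V − (0.59 V) = 2.6 V. LSB = 2.6 V / 2^18.
Output = V_min + (184043/262144) × range = 0.59 + 0.702068 × 2.6 V
      = 0.59 V + 1.82538 V = 2.41538 V.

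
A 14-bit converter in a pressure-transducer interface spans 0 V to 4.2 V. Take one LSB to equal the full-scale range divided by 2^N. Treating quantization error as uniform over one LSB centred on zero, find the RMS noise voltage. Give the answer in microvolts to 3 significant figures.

Full-scale range = 4.2 V.
One LSB is 4.2 V / 16384 = 256.35 µV.
V_rms = LSB/√12 = 256.35 µV / √12 = 74.0 µV.

74.0 µV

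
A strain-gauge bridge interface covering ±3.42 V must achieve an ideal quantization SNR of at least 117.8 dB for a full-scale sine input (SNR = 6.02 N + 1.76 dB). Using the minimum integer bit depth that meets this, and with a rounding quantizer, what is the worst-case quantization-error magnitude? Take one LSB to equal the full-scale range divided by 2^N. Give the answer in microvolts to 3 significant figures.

3.26 µV

Span: 3.42 V − (-3.42 V) = 6.84 V.
N ≥ (117.8 − 1.76)/6.02 = 19.276 → N_min = 20.
LSB = 6.84 V ÷ 2^20 = 6.84/1048576 V = 6.5231 µV.
Max error for round-to-nearest is LSB/2 = 3.26 µV.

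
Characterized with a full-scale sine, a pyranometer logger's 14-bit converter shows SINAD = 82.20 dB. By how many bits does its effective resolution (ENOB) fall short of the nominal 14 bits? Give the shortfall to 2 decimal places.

0.64 bits

N_eff = (82.20 − 1.76)/6.02 = 13.3621 bits.
Shortfall = 14 − 13.3621 = 0.6379 bits.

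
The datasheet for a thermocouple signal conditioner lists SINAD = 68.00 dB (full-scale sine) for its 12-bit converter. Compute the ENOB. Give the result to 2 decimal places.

(68.00 − 1.76) / 6.02 = 66.24/6.02 = 11.0033 effective bits.

11.00 bits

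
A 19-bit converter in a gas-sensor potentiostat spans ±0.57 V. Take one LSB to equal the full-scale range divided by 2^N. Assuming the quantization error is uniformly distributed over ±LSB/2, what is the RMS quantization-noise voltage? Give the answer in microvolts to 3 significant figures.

0.628 µV

Range = 0.57 − (-0.57) = 1.14 V.
Step size = 1.14/524288 V = 2.1744 µV.
σ_q = LSB/√12 = 2.1744 µV/3.4641 = 0.628 µV.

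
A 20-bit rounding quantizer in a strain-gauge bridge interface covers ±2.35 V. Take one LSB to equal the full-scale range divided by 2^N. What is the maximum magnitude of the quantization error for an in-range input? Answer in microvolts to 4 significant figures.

Full-scale range = 2.35 V − (-2.35 V) = 4.7 V.
One LSB is 4.7 V / 1048576 = 4.48227 µV.
|e|_max = LSB/2 = 2.241 µV.

2.241 µV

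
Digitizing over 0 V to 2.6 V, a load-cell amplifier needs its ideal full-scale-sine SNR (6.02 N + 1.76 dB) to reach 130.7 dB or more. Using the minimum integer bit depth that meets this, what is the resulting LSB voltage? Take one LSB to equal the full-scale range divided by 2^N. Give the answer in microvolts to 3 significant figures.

Span = 2.6 V.
6.02 N + 1.76 ≥ 130.7 gives N ≥ 21.419, so the minimum integer is 22.
LSB = 2.6 V ÷ 2^22 = 2.6/4194304 V = 0.620 µV.

0.620 µV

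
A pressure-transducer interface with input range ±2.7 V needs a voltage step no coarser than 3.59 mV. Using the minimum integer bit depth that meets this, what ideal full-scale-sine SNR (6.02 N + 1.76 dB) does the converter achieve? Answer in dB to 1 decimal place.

Span: 2.7 V − (-2.7 V) = 5.4 V.
5.4 V / 3.59 mV = 1504. Since 2^10 = 1024 and 2^11 = 2048, N = 11.
Ideal SNR at N = 11: 6.02·11 + 1.76 = 68.0 dB.

68.0 dB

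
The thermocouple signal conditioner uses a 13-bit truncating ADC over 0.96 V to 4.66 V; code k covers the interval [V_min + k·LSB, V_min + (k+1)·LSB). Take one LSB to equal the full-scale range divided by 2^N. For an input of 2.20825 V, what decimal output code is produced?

2763

Span: 4.66 V − (0.96 V) = 3.7 V. LSB = 3.7 V / 2^13 ≈ 451.7 µV.
V_in − V_min = 2.20825 − (0.96) = 1.24825 V.
Divide by LSB: 1.24825 × 8192/3.7 = 2763.6930.
Truncating gives code 2763.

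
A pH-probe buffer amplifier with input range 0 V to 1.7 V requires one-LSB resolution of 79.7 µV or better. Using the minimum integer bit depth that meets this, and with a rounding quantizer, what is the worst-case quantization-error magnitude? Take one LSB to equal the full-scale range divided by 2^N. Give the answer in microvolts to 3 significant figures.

25.9 µV

V_FS = 1.7 V.
1.7 V / 79.7 µV = 21330. Since 2^14 = 16384 and 2^15 = 32768, N = 15.
LSB = 1.7 V / 2^15 = 51.880 µV.
Max error for round-to-nearest is LSB/2 = 25.9 µV.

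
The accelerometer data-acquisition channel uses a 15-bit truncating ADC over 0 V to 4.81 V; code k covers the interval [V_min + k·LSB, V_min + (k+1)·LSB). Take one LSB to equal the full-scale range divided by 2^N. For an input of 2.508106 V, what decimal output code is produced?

17086

Full-scale range = 4.81 V. LSB = 4.81 V / 2^15 ≈ 146.8 µV.
code = ⌊(V_in − V_min)/LSB⌋ = ⌊(V_in − V_min) × 2^15 / range⌋
     = ⌊(2.508106 − (0)) × 32768 / 4.81⌋ = ⌊2.508106 × 32768/4.81⌋
     = ⌊17086.407⌋ = 17086.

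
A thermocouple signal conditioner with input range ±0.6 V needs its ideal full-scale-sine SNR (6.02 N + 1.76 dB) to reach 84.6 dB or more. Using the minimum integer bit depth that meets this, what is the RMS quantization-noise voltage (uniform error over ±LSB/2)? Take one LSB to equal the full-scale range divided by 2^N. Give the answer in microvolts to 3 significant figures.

21.1 µV

The full-scale span is 0.6 − (-0.6) = 1.2 V.
Required N = ⌈(84.6 − 1.76)/6.02⌉ = ⌈13.761⌉ = 14.
LSB = 1.2 V ÷ 2^14 = 1.2/16384 V = 73.242 µV.
σ_q = LSB/√12 = 73.242 µV/3.4641 = 21.1 µV.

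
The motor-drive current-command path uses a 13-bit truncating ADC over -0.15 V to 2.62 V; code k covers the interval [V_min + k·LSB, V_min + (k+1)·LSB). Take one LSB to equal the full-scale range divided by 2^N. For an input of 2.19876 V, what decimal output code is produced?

Range = 2.62 − (-0.15) = 2.77 V. LSB = 2.77 V / 2^13 ≈ 338.1 µV.
code = ⌊(V_in − V_min)/LSB⌋ = ⌊(V_in − V_min) × 2^13 / range⌋
     = ⌊(2.19876 − (-0.15)) × 8192 / 2.77⌋ = ⌊2.34876 × 8192/2.77⌋
     = ⌊6946.225⌋ = 6946.

6946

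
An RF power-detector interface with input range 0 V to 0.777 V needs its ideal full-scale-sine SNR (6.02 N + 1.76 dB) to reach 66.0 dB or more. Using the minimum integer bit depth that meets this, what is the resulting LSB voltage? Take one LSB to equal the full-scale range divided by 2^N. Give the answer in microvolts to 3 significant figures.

379 µV

V_FS = 0.777 V.
6.02 N + 1.76 ≥ 66.0 gives N ≥ 10.671, so the minimum integer is 11.
LSB = 0.777 V / 2^11 = 379 µV.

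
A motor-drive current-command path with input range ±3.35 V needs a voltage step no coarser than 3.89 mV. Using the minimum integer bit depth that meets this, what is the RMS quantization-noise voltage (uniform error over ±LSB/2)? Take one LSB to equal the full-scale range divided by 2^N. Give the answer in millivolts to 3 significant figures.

Range = 3.35 − (-3.35) = 6.7 V.
Required number of levels: 6.7/3.89 mV = 1722.4; smallest N with 2^N ≥ that is 11.
One LSB is 6.7 V / 2048 = 3.2715 mV.
σ_q = LSB/√12 = 3.2715 mV/3.4641 = 0.944 mV.

0.944 mV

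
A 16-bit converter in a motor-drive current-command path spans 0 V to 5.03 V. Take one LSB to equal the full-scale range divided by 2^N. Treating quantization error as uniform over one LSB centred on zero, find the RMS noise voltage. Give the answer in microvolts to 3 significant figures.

22.2 µV

Range is 5.03 V.
One LSB is 5.03 V / 65536 = 76.752 µV.
RMS of a uniform error over width LSB is LSB/√12 = 22.2 µV.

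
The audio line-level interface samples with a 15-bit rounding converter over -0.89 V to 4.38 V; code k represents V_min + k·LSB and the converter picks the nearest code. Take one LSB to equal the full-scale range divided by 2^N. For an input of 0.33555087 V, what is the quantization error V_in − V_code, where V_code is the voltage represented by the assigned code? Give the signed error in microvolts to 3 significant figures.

Range = 4.38 − (-0.89) = 5.27 V. LSB = 5.27 V / 2^15 ≈ 160.8 µV.
(0.33555087 − (-0.89)) / LSB = 1.22555087 × 32768/5.27 = 7620.2753. Nearest integer: k = 7620.
V_code = V_min + k × range/2^15 = -0.89 + 7620 × 5.27/32768 = 0.33550659180 V.
e = 0.33555087 − (0.33550659180) = +44.3 µV.

+44.3 µV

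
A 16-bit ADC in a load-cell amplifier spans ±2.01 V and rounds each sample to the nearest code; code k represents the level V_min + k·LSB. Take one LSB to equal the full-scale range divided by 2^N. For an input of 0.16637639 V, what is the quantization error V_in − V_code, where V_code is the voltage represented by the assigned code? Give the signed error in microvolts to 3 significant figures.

+21.4 µV

The full-scale span is 2.01 − (-2.01) = 4.02 V. LSB = 4.02 V / 2^16 ≈ 61.34 µV.
(0.16637639 − (-2.01)) / LSB = 2.17637639 × 65536/4.02 = 35480.3490. Nearest integer: k = 35480.
V_code = V_min + k × range/2^16 = -2.01 + 35480 × 4.02/65536 = 0.16635498047 V.
Error = V_in − V_code = 0.16637639 − (0.16635498047) = +21.4 µV.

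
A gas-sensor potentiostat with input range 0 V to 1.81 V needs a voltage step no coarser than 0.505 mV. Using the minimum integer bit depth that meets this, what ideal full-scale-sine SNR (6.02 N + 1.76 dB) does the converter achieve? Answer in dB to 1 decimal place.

74.0 dB

Full-scale range = 1.81 V.
Levels needed ≥ 1.81/0.505 mV = 3584. 2^12 = 4096 suffices, so N_min = 12.
SNR = 6.02 × 12 + 1.76 = 74.00 dB.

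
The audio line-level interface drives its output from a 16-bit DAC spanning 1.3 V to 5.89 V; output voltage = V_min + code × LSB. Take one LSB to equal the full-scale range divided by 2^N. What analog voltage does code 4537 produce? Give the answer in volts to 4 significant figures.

The full-scale span is 5.89 − (1.3) = 4.59 V. LSB = 4.59 V / 2^16.
V_out = 1.3 + 4537 × (4.59/65536) V
      = 1.3 V + 0.317762 V = 1.61776 V.

1.618 V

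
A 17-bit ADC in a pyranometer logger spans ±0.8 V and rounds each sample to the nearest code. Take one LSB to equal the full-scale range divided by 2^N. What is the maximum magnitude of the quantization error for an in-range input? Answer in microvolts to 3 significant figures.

6.10 µV

Full-scale range = 0.8 V − (-0.8 V) = 1.6 V.
Step size = 1.6/131072 V = 12.207 µV.
Worst-case error for round-to-nearest is half an LSB: 6.10 µV.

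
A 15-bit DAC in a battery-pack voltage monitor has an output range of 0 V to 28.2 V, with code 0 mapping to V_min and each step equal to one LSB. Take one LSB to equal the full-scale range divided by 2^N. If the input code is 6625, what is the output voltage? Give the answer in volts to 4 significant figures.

5.701 V

V_FS = 28.2 V. LSB = 28.2 V / 2^15.
V_out = 0 + 6625 × (28.2/32768) V
      = 0 + 5.70145 = 5.70145 V.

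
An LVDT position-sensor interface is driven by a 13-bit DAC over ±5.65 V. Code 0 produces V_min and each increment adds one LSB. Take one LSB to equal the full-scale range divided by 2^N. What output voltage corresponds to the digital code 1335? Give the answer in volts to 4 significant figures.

-3.809 V

Full-scale range = 5.65 V − (-5.65 V) = 11.3 V. LSB = 11.3 V / 2^13.
V_out = V_min + code × LSB = -5.65 V + 1335 × 11.3 V / 8192
      = -5.65 V + 1.84149 V = -3.80851 V.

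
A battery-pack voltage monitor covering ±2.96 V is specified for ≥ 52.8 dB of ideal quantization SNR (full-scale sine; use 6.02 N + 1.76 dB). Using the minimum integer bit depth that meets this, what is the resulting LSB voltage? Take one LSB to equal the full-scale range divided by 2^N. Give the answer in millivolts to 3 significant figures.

11.6 mV

Range = 2.96 − (-2.96) = 5.92 V.
Solving 6.02 N ≥ 52.8 − 1.76: N ≥ 8.478. Round up → N = 9.
LSB = 5.92 V ÷ 2^9 = 5.92/512 V = 11.6 mV.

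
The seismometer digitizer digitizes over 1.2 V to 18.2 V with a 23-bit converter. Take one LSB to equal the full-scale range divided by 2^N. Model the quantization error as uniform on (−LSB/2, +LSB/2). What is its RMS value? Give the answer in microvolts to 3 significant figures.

0.585 µV

The full-scale span is 18.2 − (1.2) = 17 V.
LSB = 17 V ÷ 2^23 = 17/8388608 V = 2.0266 µV.
For a uniform distribution on [−LSB/2, +LSB/2], V_rms = LSB/√12 = 2.0266 µV/3.4641 = 0.585 µV.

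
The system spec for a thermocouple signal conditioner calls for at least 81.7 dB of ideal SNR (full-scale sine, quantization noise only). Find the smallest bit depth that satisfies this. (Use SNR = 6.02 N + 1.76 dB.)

6.02 N + 1.76 ≥ 81.7 gives N ≥ 13.279, so the minimum integer is 14.

14 bits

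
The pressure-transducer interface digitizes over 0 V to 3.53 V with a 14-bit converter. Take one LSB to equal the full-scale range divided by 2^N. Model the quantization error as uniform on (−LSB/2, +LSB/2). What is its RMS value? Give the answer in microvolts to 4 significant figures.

62.20 µV

Full-scale range = 3.53 V.
One LSB is 3.53 V / 16384 = 215.454 µV.
For a uniform distribution on [−LSB/2, +LSB/2], V_rms = LSB/√12 = 215.454 µV/3.4641 = 62.20 µV.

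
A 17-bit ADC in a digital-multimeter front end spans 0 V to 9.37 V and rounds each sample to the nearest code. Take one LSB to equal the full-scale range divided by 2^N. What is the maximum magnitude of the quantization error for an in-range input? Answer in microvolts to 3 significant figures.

V_FS = 9.37 V.
LSB = 9.37 V ÷ 2^17 = 9.37/131072 V = 71.487 µV.
A rounding quantizer has |error| ≤ LSB/2 = 35.7 µV.

35.7 µV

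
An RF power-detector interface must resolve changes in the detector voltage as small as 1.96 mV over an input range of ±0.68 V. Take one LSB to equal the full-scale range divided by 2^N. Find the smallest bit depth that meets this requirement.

10 bits

Full-scale range = 0.68 V − (-0.68 V) = 1.36 V.
1.36 V / 1.96 mV = 693.9. Since 2^9 = 512 and 2^10 = 1024, N = 10.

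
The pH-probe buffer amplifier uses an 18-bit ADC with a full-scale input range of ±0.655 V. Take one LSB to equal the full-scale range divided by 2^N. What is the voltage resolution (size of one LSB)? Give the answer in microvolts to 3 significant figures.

5.00 µV

Full-scale range = 0.655 V − (-0.655 V) = 1.31 V.
2^18 = 262144 levels.
Step size = 1.31/262144 V = 5.00 µV.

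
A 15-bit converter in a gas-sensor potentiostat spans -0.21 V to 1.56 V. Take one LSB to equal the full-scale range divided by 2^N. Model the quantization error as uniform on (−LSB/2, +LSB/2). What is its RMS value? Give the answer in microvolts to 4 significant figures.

Span: 1.56 V − (-0.21 V) = 1.77 V.
LSB = 1.77 V ÷ 2^15 = 1.77/32768 V = 54.0161 µV.
For a uniform distribution on [−LSB/2, +LSB/2], V_rms = LSB/√12 = 54.0161 µV/3.4641 = 15.59 µV.

15.59 µV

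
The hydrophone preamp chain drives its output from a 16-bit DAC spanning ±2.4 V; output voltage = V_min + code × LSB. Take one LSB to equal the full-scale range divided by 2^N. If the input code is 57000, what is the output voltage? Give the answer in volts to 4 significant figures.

The full-scale span is 2.4 − (-2.4) = 4.8 V. LSB = 4.8 V / 2^16.
V_out = V_min + code × LSB = -2.4 V + 57000 × 4.8 V / 65536
      = -2.4 + 4.17480 = 1.77480 V.

1.775 V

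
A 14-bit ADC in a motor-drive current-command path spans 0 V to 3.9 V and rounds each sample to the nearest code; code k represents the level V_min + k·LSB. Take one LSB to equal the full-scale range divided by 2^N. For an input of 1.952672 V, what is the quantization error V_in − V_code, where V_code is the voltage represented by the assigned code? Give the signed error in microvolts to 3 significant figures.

Full-scale range = 3.9 V. LSB = 3.9 V / 2^14 ≈ 238.0 µV.
(1.952672 − (0)) / LSB = 1.952672 × 16384/3.9 = 8203.2251. Nearest integer: k = 8203.
Reconstructed level: 0 + 8203 × 3.9/16384 V = 1.9526184082 V.
Error = V_in − V_code = 1.952672 − (1.9526184082) = +53.6 µV.

+53.6 µV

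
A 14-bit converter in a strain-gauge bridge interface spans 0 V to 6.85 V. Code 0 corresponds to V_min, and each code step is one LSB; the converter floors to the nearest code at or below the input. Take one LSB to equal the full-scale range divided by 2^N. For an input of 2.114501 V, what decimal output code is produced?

5057

Full-scale range = 6.85 V. LSB = 6.85 V / 2^14 ≈ 418.1 µV.
(V_in − V_min) × 2^14/range = (2.114501 − (0)) × 16384/6.85 = 5057.516.
Floor → code = 5057.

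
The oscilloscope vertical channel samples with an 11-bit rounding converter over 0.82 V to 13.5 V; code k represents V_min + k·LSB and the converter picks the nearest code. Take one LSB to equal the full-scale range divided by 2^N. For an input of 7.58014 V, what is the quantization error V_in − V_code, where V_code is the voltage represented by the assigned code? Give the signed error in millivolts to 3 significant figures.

Full-scale range = 13.5 V − (0.82 V) = 12.68 V. LSB = 12.68 V / 2^11 ≈ 6.191 mV.
(V_in − V_min)/LSB = (7.58014 − (0.82)) × 2048/12.68 = 1091.8586 → nearest code k = 1092.
V_code = 0.82 + (1092/2048) × 12.68 = 7.581015625 V.
Error = V_in − V_code = 7.58014 − (7.581015625) = −0.876 mV.

−0.876 mV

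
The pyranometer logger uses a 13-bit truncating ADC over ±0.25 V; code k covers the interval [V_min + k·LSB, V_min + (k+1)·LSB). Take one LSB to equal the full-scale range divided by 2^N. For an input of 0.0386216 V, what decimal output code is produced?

The full-scale span is 0.25 − (-0.25) = 0.5 V. LSB = 0.5 V / 2^13 ≈ 61.04 µV.
code = ⌊(V_in − V_min)/LSB⌋ = ⌊(V_in − V_min) × 2^13 / range⌋
     = ⌊(0.0386216 − (-0.25)) × 8192 / 0.5⌋ = ⌊0.2886216 × 8192/0.5⌋
     = ⌊4728.776⌋ = 4728.

4728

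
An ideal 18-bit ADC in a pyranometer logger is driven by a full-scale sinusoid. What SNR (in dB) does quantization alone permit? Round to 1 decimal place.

SNR = 6.02·18 + 1.76 = 110.12 dB.

110.1 dB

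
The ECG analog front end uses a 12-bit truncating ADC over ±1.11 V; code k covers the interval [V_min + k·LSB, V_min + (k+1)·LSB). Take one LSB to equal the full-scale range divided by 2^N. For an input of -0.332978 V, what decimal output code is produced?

1433

Span: 1.11 V − (-1.11 V) = 2.22 V. LSB = 2.22 V / 2^12 ≈ 0.5420 mV.
code = ⌊(V_in − V_min)/LSB⌋ = ⌊(V_in − V_min) × 2^12 / range⌋
     = ⌊(-0.332978 − (-1.11)) × 4096 / 2.22⌋ = ⌊0.777022 × 4096/2.22⌋
     = ⌊1433.641⌋ = 1433.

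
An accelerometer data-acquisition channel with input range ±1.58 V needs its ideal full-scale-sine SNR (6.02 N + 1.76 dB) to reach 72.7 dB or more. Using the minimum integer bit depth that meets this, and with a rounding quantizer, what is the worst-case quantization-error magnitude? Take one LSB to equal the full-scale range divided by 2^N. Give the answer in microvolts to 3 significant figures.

386 µV

Span: 1.58 V − (-1.58 V) = 3.16 V.
N ≥ (72.7 − 1.76)/6.02 = 11.784 → N_min = 12.
LSB = 3.16 V / 2^12 = 0.77148 mV.
|e|_max = LSB/2 = 386 µV.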